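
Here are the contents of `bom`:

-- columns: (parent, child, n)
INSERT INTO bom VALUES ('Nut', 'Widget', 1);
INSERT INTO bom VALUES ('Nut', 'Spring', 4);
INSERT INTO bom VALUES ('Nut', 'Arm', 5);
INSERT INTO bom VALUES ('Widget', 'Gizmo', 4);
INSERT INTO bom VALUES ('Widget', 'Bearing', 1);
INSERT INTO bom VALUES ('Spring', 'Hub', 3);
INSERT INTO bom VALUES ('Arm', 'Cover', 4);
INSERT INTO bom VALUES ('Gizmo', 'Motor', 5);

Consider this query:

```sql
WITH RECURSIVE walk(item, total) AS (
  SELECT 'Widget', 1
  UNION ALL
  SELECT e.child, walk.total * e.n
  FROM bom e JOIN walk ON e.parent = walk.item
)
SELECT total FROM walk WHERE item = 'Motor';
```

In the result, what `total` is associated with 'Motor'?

20

Base: (Widget, total=1).
Iteration 1: components of {Widget} -> Bearing = 1*1 = 1, Gizmo = 1*4 = 4.
Iteration 2: components of {Bearing,Gizmo} -> Motor = 4*5 = 20.
Iteration 3: no further components; recursion stops.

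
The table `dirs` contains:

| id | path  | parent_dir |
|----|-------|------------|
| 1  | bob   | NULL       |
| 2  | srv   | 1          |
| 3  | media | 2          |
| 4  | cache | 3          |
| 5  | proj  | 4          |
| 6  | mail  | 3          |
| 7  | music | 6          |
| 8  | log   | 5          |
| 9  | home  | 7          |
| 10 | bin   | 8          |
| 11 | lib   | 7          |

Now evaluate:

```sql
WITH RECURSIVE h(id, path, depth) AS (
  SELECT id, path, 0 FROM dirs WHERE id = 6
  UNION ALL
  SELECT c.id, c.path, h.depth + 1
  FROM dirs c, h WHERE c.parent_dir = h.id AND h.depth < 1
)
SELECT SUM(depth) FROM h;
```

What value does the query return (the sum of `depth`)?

Base: id=6 (mail) at depth 0.
Iteration 1: rows with parent_dir in {6} -> music (id 7, depth 1).
Iteration 2: depth < 1 fails for all current rows; recursion stops.
SUM(depth) = 0 + 1 = 1.

1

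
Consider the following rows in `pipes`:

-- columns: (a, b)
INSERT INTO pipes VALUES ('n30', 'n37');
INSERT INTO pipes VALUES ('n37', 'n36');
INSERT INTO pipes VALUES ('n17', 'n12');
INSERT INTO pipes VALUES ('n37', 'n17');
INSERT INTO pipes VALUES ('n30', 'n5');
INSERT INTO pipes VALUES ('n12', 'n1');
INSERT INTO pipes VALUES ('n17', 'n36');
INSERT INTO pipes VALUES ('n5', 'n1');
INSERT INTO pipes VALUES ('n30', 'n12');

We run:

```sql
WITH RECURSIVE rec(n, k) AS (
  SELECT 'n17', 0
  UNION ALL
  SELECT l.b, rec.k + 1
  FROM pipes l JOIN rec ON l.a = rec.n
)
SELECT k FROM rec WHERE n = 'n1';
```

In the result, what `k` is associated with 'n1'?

2

Base: (n17, k=0).
Iteration 1: edges from {n17} -> (n12, k=1), (n36, k=1).
Iteration 2: edges from {n12,n36} -> (n1, k=2).
Iteration 3: no outgoing edges from {n1}; recursion stops.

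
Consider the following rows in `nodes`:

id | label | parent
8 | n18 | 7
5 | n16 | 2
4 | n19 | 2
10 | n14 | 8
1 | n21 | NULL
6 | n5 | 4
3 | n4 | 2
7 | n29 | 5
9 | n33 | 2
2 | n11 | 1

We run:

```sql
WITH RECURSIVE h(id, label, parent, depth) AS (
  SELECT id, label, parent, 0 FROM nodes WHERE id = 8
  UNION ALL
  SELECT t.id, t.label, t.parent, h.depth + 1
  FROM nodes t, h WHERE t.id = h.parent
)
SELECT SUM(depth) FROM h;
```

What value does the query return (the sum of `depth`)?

10

Base: id=8 (n18), parent=7, depth 0.
Iteration 1: join on id=7 -> n29 (id 7, parent=5, depth 1).
Iteration 2: join on id=5 -> n16 (id 5, parent=2, depth 2).
Iteration 3: join on id=2 -> n11 (id 2, parent=1, depth 3).
Iteration 4: join on id=1 -> n21 (id 1, parent=NULL, depth 4).
Iteration 5: parent is NULL; no match; recursion stops.
SUM(depth) = 0 + 1 + 2 + 3 + 4 = 10.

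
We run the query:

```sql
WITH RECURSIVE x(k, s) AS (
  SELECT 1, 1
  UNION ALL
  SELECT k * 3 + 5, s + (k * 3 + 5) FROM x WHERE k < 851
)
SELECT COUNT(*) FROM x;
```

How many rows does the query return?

7

Base: k=1, s=1.
Iteration 1: 1 < 851 holds -> k = 1 * 3 + 5 = 8, s = 1 + 8 = 9.
Iteration 2: 8 < 851 holds -> k = 8 * 3 + 5 = 29, s = 9 + 29 = 38.
Iteration 3: 29 < 851 holds -> k = 29 * 3 + 5 = 92, s = 38 + 92 = 130.
Iteration 4: 92 < 851 holds -> k = 92 * 3 + 5 = 281, s = 130 + 281 = 411.
Iteration 5: 281 < 851 holds -> k = 281 * 3 + 5 = 848, s = 411 + 848 = 1259.
Iteration 6: 848 < 851 holds -> k = 848 * 3 + 5 = 2549, s = 1259 + 2549 = 3808.
Iteration 7: 2549 < 851 fails; recursion stops.
Total rows emitted: 7.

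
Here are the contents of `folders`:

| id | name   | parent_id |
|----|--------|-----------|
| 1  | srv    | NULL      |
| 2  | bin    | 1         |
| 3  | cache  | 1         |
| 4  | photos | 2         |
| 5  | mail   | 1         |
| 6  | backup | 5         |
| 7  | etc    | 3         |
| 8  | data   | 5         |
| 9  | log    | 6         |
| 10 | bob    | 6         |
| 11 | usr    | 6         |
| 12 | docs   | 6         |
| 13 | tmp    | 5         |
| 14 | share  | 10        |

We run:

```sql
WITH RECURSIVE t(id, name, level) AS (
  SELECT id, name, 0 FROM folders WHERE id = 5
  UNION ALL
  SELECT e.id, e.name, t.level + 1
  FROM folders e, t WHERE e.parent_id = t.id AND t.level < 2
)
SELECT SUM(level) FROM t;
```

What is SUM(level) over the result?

11

Base: id=5 (mail) at level 0.
Iteration 1: rows with parent_id in {5} -> backup (id 6, level 1), data (id 8, level 1), tmp (id 13, level 1).
Iteration 2: rows with parent_id in {6,8,13} -> log (id 9, level 2), bob (id 10, level 2), usr (id 11, level 2), docs (id 12, level 2).
Iteration 3: level < 2 fails for all current rows; recursion stops.
SUM(level) = 0 + 1 + 1 + 1 + 2 + 2 + 2 + 2 = 11.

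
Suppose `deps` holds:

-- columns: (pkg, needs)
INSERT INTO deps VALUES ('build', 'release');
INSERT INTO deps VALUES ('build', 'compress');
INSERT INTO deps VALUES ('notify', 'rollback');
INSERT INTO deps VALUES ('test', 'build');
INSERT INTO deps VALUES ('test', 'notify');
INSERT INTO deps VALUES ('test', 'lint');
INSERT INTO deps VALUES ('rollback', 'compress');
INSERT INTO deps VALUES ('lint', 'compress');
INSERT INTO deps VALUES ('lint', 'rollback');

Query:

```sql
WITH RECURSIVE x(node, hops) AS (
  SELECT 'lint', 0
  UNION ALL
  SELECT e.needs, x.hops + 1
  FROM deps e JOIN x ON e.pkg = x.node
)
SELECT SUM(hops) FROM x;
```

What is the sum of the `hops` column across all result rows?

Base: (lint, hops=0).
Iteration 1: edges from {lint} -> (compress, hops=1), (rollback, hops=1).
Iteration 2: edges from {compress,rollback} -> (compress, hops=2).
Iteration 3: no outgoing edges from {compress}; recursion stops.
SUM(hops) = 0 + 1 + 1 + 2 = 4.

4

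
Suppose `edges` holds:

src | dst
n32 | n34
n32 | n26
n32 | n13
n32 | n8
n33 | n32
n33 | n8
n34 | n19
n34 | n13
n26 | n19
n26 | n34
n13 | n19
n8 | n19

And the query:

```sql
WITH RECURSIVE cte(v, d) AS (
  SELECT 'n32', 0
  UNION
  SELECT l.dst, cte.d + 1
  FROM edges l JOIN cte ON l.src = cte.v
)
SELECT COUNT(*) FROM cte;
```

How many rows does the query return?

11

Base: (n32, d=0).
Iteration 1: edges from {n32} -> (n13, d=1), (n26, d=1), (n34, d=1), (n8, d=1).
Iteration 2: edges from {n13,n26,n34,n8} -> (n13, d=2), (n19, d=2), (n34, d=2). [UNION drops 3 duplicate row(s)]
Iteration 3: edges from {n13,n19,n34} -> (n13, d=3), (n19, d=3). [UNION drops 1 duplicate row(s)]
Iteration 4: edges from {n13,n19} -> (n19, d=4).
Iteration 5: no outgoing edges from {n19}; recursion stops.
Total rows emitted: 11.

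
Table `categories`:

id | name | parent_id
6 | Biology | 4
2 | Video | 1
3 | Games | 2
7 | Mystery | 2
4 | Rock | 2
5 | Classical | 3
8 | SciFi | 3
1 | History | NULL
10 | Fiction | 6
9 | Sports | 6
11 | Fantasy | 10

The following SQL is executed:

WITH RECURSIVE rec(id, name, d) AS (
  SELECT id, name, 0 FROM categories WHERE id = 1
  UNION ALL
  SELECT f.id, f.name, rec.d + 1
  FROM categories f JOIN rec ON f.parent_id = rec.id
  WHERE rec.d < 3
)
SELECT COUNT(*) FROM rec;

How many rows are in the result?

8

Base: id=1 (History) at d 0.
Iteration 1: rows with parent_id in {1} -> Video (id 2, d 1).
Iteration 2: rows with parent_id in {2} -> Games (id 3, d 2), Rock (id 4, d 2), Mystery (id 7, d 2).
Iteration 3: rows with parent_id in {3,4,7} -> Classical (id 5, d 3), Biology (id 6, d 3), SciFi (id 8, d 3).
Iteration 4: d < 3 fails for all current rows; recursion stops.
Total rows emitted: 8.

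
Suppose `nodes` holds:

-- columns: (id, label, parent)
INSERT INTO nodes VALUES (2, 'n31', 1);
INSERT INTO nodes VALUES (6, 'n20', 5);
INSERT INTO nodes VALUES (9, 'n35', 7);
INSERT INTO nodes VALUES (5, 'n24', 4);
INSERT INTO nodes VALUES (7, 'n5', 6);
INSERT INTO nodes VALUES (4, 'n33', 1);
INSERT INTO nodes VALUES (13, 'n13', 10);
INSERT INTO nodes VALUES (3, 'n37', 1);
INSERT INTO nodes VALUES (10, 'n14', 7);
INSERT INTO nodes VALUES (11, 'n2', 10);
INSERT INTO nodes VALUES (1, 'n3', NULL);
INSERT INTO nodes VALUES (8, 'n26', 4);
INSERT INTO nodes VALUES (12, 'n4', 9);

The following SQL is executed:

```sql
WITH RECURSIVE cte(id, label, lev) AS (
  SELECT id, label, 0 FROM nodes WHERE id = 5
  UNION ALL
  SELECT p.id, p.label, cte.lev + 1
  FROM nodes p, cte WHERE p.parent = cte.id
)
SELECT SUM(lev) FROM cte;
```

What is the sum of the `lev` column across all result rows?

21

Base: id=5 (n24) at lev 0.
Iteration 1: rows with parent in {5} -> n20 (id 6, lev 1).
Iteration 2: rows with parent in {6} -> n5 (id 7, lev 2).
Iteration 3: rows with parent in {7} -> n35 (id 9, lev 3), n14 (id 10, lev 3).
Iteration 4: rows with parent in {9,10} -> n2 (id 11, lev 4), n4 (id 12, lev 4), n13 (id 13, lev 4).
Iteration 5: no rows with parent in {11,12,13}; recursion stops.
SUM(lev) = 0 + 1 + 2 + 3 + 3 + 4 + 4 + 4 = 21.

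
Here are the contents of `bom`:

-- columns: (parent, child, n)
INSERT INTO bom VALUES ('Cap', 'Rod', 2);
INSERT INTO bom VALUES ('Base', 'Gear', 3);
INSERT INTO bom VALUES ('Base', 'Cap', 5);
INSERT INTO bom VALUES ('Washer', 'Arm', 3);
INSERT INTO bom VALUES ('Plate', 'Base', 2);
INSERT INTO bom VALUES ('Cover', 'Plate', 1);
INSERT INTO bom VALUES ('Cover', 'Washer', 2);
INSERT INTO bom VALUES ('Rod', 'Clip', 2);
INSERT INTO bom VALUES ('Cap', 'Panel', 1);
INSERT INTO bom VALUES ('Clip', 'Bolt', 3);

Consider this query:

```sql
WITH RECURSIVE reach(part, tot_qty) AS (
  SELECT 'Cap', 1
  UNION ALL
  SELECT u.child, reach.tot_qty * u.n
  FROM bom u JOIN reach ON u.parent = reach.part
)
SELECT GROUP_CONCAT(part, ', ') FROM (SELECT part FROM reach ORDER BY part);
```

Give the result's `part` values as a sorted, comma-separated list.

Bolt, Cap, Clip, Panel, Rod

Base: (Cap, tot_qty=1).
Iteration 1: components of {Cap} -> Panel = 1*1 = 1, Rod = 1*2 = 2.
Iteration 2: components of {Panel,Rod} -> Clip = 2*2 = 4.
Iteration 3: components of {Clip} -> Bolt = 4*3 = 12.
Iteration 4: no further components; recursion stops.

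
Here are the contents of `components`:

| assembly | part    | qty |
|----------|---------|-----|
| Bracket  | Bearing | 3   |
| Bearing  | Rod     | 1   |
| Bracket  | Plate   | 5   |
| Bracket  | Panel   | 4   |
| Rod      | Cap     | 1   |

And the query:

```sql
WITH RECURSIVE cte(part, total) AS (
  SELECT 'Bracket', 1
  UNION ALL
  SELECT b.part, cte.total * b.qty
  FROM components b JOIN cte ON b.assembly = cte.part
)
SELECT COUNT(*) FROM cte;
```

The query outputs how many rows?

6

Base: (Bracket, total=1).
Iteration 1: components of {Bracket} -> Bearing = 1*3 = 3, Panel = 1*4 = 4, Plate = 1*5 = 5.
Iteration 2: components of {Bearing,Panel,Plate} -> Rod = 3*1 = 3.
Iteration 3: components of {Rod} -> Cap = 3*1 = 3.
Iteration 4: no further components; recursion stops.
Total rows emitted: 6.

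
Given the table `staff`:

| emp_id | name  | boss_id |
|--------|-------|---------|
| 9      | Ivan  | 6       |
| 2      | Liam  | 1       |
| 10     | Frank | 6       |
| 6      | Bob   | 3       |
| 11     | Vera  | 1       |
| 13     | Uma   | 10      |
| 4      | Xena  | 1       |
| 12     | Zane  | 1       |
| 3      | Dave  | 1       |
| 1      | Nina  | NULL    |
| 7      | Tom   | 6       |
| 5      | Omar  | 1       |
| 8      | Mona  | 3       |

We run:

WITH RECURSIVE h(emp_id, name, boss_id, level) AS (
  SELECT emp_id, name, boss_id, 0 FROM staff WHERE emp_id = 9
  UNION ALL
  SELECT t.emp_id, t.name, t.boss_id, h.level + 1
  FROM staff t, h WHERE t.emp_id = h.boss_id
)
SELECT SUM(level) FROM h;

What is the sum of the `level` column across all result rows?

6

Base: emp_id=9 (Ivan), boss_id=6, level 0.
Iteration 1: join on emp_id=6 -> Bob (id 6, boss_id=3, level 1).
Iteration 2: join on emp_id=3 -> Dave (id 3, boss_id=1, level 2).
Iteration 3: join on emp_id=1 -> Nina (id 1, boss_id=NULL, level 3).
Iteration 4: boss_id is NULL; no match; recursion stops.
SUM(level) = 0 + 1 + 2 + 3 = 6.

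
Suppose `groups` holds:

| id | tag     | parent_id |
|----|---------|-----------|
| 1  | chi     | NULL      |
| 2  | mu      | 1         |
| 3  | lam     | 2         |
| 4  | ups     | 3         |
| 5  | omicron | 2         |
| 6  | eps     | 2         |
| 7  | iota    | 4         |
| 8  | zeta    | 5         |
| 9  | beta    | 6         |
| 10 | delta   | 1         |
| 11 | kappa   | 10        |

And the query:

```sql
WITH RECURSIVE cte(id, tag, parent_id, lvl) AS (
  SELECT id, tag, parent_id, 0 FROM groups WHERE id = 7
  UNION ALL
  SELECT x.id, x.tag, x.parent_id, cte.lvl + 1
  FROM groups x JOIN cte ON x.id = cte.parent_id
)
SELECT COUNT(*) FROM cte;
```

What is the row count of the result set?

Base: id=7 (iota), parent_id=4, lvl 0.
Iteration 1: join on id=4 -> ups (id 4, parent_id=3, lvl 1).
Iteration 2: join on id=3 -> lam (id 3, parent_id=2, lvl 2).
Iteration 3: join on id=2 -> mu (id 2, parent_id=1, lvl 3).
Iteration 4: join on id=1 -> chi (id 1, parent_id=NULL, lvl 4).
Iteration 5: parent_id is NULL; no match; recursion stops.
Total rows emitted: 5.

5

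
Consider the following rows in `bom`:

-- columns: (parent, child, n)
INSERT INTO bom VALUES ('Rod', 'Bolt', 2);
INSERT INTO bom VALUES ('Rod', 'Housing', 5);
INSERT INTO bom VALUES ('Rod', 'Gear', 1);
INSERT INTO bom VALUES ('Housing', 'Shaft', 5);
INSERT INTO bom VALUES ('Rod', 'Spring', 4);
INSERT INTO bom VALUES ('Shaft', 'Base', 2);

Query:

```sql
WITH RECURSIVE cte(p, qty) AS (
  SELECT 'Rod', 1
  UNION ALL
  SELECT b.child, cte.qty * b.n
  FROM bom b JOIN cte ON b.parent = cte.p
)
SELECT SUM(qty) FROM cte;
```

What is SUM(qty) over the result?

88

Base: (Rod, qty=1).
Iteration 1: components of {Rod} -> Bolt = 1*2 = 2, Gear = 1*1 = 1, Housing = 1*5 = 5, Spring = 1*4 = 4.
Iteration 2: components of {Bolt,Gear,Housing,Spring} -> Shaft = 5*5 = 25.
Iteration 3: components of {Shaft} -> Base = 25*2 = 50.
Iteration 4: no further components; recursion stops.
SUM(qty) = 1 + 2 + 5 + 1 + 4 + 25 + 50 = 88.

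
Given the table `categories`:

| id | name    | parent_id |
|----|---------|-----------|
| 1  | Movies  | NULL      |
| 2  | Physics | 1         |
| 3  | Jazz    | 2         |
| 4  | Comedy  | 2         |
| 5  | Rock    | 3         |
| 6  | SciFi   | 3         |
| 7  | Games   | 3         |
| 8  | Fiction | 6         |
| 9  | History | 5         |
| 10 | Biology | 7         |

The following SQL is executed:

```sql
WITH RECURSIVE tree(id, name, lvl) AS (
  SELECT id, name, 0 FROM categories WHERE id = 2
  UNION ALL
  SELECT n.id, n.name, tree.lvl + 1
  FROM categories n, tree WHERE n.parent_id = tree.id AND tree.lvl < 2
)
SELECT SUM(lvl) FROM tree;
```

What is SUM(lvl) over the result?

Base: id=2 (Physics) at lvl 0.
Iteration 1: rows with parent_id in {2} -> Jazz (id 3, lvl 1), Comedy (id 4, lvl 1).
Iteration 2: rows with parent_id in {3,4} -> Rock (id 5, lvl 2), SciFi (id 6, lvl 2), Games (id 7, lvl 2).
Iteration 3: lvl < 2 fails for all current rows; recursion stops.
SUM(lvl) = 0 + 1 + 1 + 2 + 2 + 2 = 8.

8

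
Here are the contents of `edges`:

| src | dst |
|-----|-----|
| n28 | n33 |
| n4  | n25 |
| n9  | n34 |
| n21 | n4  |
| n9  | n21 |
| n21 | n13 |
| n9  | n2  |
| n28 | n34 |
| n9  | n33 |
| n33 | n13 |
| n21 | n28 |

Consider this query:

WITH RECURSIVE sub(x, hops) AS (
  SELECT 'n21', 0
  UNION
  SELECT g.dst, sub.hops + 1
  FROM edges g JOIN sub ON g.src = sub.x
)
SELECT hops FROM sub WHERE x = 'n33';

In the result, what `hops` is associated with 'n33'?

2

Base: (n21, hops=0).
Iteration 1: edges from {n21} -> (n13, hops=1), (n28, hops=1), (n4, hops=1).
Iteration 2: edges from {n13,n28,n4} -> (n25, hops=2), (n33, hops=2), (n34, hops=2).
Iteration 3: edges from {n25,n33,n34} -> (n13, hops=3).
Iteration 4: no outgoing edges from {n13}; recursion stops.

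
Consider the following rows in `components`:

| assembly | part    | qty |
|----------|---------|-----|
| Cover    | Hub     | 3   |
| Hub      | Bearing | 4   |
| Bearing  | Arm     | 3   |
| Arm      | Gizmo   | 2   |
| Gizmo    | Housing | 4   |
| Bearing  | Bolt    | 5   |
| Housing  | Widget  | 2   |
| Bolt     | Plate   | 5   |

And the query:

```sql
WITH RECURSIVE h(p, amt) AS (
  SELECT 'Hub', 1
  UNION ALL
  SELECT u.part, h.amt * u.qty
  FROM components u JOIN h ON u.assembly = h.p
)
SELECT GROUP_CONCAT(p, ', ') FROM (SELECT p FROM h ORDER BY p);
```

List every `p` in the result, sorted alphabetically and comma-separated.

Base: (Hub, amt=1).
Iteration 1: components of {Hub} -> Bearing = 1*4 = 4.
Iteration 2: components of {Bearing} -> Arm = 4*3 = 12, Bolt = 4*5 = 20.
Iteration 3: components of {Arm,Bolt} -> Gizmo = 12*2 = 24, Plate = 20*5 = 100.
Iteration 4: components of {Gizmo,Plate} -> Housing = 24*4 = 96.
Iteration 5: components of {Housing} -> Widget = 96*2 = 192.
Iteration 6: no further components; recursion stops.

Arm, Bearing, Bolt, Gizmo, Housing, Hub, Plate, Widget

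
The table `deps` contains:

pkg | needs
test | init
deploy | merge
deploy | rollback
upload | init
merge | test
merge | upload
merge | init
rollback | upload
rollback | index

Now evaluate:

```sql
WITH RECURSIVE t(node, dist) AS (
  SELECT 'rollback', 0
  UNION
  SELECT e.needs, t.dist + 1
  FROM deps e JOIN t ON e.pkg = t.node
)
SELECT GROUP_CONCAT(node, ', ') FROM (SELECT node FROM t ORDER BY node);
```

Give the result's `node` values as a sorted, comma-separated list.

Base: (rollback, dist=0).
Iteration 1: edges from {rollback} -> (index, dist=1), (upload, dist=1).
Iteration 2: edges from {index,upload} -> (init, dist=2).
Iteration 3: no outgoing edges from {init}; recursion stops.

index, init, rollback, upload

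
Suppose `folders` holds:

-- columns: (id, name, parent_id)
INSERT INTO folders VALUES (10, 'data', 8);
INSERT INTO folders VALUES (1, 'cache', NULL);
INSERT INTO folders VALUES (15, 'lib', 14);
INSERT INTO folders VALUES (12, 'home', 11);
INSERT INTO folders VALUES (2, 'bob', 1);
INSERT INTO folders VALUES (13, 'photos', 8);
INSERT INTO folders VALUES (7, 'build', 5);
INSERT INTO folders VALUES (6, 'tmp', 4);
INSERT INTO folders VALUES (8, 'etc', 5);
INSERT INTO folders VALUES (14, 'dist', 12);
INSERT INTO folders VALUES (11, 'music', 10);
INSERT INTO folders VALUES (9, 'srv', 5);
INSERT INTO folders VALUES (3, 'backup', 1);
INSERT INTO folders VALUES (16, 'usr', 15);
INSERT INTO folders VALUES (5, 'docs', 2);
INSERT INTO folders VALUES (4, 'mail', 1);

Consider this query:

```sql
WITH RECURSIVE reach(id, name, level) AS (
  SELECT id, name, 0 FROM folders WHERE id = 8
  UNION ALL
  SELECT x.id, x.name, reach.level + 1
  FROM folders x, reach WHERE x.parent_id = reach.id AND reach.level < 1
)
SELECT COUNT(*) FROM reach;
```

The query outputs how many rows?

3

Base: id=8 (etc) at level 0.
Iteration 1: rows with parent_id in {8} -> data (id 10, level 1), photos (id 13, level 1).
Iteration 2: level < 1 fails for all current rows; recursion stops.
Total rows emitted: 3.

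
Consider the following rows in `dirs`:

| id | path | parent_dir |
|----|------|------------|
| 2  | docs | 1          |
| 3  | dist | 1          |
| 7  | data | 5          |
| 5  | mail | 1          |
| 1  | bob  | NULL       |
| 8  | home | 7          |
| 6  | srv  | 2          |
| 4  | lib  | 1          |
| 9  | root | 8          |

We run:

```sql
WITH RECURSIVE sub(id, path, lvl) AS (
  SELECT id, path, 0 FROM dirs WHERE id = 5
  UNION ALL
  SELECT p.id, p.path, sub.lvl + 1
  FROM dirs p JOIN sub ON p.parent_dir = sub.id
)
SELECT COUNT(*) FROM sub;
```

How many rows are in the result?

Base: id=5 (mail) at lvl 0.
Iteration 1: rows with parent_dir in {5} -> data (id 7, lvl 1).
Iteration 2: rows with parent_dir in {7} -> home (id 8, lvl 2).
Iteration 3: rows with parent_dir in {8} -> root (id 9, lvl 3).
Iteration 4: no rows with parent_dir in {9}; recursion stops.
Total rows emitted: 4.

4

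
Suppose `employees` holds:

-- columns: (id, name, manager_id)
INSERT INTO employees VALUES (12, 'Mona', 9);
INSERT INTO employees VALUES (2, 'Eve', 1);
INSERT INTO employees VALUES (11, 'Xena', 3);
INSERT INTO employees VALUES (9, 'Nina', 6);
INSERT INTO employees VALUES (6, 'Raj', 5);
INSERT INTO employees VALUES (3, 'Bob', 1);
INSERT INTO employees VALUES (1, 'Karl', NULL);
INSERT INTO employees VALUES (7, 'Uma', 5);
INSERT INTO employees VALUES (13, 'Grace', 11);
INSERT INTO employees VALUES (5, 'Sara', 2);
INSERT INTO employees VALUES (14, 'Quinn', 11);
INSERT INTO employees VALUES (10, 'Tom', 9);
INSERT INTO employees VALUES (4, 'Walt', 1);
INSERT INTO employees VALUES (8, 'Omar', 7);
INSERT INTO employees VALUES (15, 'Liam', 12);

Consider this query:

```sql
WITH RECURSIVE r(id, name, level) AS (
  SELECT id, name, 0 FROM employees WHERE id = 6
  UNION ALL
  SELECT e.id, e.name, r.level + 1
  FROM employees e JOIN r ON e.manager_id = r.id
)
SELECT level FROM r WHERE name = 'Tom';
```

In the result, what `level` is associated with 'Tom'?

2

Base: id=6 (Raj) at level 0.
Iteration 1: rows with manager_id in {6} -> Nina (id 9, level 1).
Iteration 2: rows with manager_id in {9} -> Tom (id 10, level 2), Mona (id 12, level 2).
Iteration 3: rows with manager_id in {10,12} -> Liam (id 15, level 3).
Iteration 4: no rows with manager_id in {15}; recursion stops.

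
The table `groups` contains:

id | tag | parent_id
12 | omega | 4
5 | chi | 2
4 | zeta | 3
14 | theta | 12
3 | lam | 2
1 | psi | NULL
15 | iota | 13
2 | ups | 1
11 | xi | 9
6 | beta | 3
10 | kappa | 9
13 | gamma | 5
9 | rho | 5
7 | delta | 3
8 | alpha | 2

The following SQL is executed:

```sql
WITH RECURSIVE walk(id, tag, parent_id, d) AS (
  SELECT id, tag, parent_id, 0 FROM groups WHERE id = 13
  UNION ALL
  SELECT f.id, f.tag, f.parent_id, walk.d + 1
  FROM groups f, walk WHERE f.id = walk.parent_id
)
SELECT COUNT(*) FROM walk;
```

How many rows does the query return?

Base: id=13 (gamma), parent_id=5, d 0.
Iteration 1: join on id=5 -> chi (id 5, parent_id=2, d 1).
Iteration 2: join on id=2 -> ups (id 2, parent_id=1, d 2).
Iteration 3: join on id=1 -> psi (id 1, parent_id=NULL, d 3).
Iteration 4: parent_id is NULL; no match; recursion stops.
Total rows emitted: 4.

4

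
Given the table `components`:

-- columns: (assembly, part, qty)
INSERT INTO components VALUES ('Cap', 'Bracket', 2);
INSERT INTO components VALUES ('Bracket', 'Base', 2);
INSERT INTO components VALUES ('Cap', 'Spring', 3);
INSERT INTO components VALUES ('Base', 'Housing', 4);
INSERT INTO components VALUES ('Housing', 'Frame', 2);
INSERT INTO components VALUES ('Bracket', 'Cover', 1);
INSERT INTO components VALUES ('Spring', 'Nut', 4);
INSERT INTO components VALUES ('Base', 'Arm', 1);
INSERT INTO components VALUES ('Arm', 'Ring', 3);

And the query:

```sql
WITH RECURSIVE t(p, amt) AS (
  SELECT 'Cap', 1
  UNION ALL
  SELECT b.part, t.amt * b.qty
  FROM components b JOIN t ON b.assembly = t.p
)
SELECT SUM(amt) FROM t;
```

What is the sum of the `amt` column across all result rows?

Base: (Cap, amt=1).
Iteration 1: components of {Cap} -> Bracket = 1*2 = 2, Spring = 1*3 = 3.
Iteration 2: components of {Bracket,Spring} -> Base = 2*2 = 4, Cover = 2*1 = 2, Nut = 3*4 = 12.
Iteration 3: components of {Base,Cover,Nut} -> Arm = 4*1 = 4, Housing = 4*4 = 16.
Iteration 4: components of {Arm,Housing} -> Frame = 16*2 = 32, Ring = 4*3 = 12.
Iteration 5: no further components; recursion stops.
SUM(amt) = 1 + 2 + 3 + 4 + 2 + 12 + 16 + 4 + 32 + 12 = 88.

88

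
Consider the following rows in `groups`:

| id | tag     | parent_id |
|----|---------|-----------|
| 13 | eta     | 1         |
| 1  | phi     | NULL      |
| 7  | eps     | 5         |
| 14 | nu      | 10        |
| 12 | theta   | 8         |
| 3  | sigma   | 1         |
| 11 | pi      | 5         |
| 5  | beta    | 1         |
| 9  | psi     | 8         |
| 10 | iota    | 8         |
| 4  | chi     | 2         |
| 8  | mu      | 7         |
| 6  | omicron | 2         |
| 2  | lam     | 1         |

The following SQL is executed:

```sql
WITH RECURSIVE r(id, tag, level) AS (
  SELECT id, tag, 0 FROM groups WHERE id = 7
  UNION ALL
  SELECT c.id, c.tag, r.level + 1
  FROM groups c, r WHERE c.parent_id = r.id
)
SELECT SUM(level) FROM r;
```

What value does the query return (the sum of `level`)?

Base: id=7 (eps) at level 0.
Iteration 1: rows with parent_id in {7} -> mu (id 8, level 1).
Iteration 2: rows with parent_id in {8} -> psi (id 9, level 2), iota (id 10, level 2), theta (id 12, level 2).
Iteration 3: rows with parent_id in {9,10,12} -> nu (id 14, level 3).
Iteration 4: no rows with parent_id in {14}; recursion stops.
SUM(level) = 0 + 1 + 2 + 2 + 2 + 3 = 10.

10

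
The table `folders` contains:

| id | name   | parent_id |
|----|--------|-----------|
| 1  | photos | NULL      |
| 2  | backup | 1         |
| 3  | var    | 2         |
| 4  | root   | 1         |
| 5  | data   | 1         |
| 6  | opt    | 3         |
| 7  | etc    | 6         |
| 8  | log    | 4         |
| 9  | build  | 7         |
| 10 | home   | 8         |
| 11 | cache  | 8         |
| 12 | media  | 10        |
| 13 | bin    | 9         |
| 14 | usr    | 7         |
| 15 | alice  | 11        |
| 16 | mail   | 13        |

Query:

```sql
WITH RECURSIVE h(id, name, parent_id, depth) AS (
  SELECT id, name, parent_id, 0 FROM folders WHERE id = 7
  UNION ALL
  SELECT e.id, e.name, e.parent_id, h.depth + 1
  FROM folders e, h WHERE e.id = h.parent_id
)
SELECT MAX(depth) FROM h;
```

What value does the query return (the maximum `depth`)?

Base: id=7 (etc), parent_id=6, depth 0.
Iteration 1: join on id=6 -> opt (id 6, parent_id=3, depth 1).
Iteration 2: join on id=3 -> var (id 3, parent_id=2, depth 2).
Iteration 3: join on id=2 -> backup (id 2, parent_id=1, depth 3).
Iteration 4: join on id=1 -> photos (id 1, parent_id=NULL, depth 4).
Iteration 5: parent_id is NULL; no match; recursion stops.
depth values: 0, 1, 2, 3, 4; the maximum is 4.

4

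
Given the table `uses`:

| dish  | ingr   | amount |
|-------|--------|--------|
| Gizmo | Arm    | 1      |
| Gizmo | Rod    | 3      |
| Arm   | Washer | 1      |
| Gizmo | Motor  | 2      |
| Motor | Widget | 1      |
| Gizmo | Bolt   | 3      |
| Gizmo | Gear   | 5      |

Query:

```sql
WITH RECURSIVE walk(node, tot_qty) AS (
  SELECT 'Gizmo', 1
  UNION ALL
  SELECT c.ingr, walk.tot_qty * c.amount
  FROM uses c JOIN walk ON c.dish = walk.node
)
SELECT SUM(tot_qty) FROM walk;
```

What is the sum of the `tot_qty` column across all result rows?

Base: (Gizmo, tot_qty=1).
Iteration 1: components of {Gizmo} -> Arm = 1*1 = 1, Bolt = 1*3 = 3, Gear = 1*5 = 5, Motor = 1*2 = 2, Rod = 1*3 = 3.
Iteration 2: components of {Arm,Bolt,Gear,Motor,Rod} -> Washer = 1*1 = 1, Widget = 2*1 = 2.
Iteration 3: no further components; recursion stops.
SUM(tot_qty) = 1 + 1 + 3 + 2 + 3 + 5 + 1 + 2 = 18.

18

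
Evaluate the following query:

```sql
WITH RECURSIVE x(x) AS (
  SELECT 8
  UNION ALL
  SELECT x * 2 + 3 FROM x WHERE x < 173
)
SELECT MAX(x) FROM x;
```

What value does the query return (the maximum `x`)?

173

Base: x=8.
Iteration 1: 8 < 173 holds -> x = 8 * 2 + 3 = 19.
Iteration 2: 19 < 173 holds -> x = 19 * 2 + 3 = 41.
Iteration 3: 41 < 173 holds -> x = 41 * 2 + 3 = 85.
Iteration 4: 85 < 173 holds -> x = 85 * 2 + 3 = 173.
Iteration 5: 173 < 173 fails; recursion stops.
x values: 8, 19, 41, 85, 173; the maximum is 173.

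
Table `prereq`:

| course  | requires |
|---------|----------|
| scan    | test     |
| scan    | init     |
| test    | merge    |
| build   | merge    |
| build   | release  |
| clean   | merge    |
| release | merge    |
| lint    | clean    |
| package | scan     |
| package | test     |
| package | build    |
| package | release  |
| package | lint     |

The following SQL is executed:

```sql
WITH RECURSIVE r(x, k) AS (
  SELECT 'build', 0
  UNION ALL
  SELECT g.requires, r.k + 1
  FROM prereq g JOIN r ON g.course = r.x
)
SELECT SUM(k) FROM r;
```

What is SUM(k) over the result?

4

Base: (build, k=0).
Iteration 1: edges from {build} -> (merge, k=1), (release, k=1).
Iteration 2: edges from {merge,release} -> (merge, k=2).
Iteration 3: no outgoing edges from {merge}; recursion stops.
SUM(k) = 0 + 1 + 1 + 2 = 4.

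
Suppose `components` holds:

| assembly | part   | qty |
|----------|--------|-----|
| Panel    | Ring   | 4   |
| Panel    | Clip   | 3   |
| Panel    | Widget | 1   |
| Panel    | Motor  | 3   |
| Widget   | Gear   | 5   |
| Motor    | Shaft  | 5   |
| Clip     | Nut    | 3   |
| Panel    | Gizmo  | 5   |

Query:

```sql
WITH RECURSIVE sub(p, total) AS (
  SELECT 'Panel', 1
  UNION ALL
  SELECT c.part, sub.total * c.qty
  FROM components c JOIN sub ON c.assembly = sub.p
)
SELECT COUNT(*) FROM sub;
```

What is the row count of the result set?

Base: (Panel, total=1).
Iteration 1: components of {Panel} -> Clip = 1*3 = 3, Gizmo = 1*5 = 5, Motor = 1*3 = 3, Ring = 1*4 = 4, Widget = 1*1 = 1.
Iteration 2: components of {Clip,Gizmo,Motor,Ring,Widget} -> Gear = 1*5 = 5, Nut = 3*3 = 9, Shaft = 3*5 = 15.
Iteration 3: no further components; recursion stops.
Total rows emitted: 9.

9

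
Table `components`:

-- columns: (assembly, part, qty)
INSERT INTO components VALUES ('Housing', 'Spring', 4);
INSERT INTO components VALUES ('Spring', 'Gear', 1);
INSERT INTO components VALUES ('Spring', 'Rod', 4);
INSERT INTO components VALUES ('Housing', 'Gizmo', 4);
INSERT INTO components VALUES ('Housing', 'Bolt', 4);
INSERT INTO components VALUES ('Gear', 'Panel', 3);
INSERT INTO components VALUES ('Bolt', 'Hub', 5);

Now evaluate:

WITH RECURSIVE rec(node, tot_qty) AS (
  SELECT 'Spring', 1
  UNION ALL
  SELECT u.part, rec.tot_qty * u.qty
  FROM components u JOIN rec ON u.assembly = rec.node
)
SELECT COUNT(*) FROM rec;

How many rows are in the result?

Base: (Spring, tot_qty=1).
Iteration 1: components of {Spring} -> Gear = 1*1 = 1, Rod = 1*4 = 4.
Iteration 2: components of {Gear,Rod} -> Panel = 1*3 = 3.
Iteration 3: no further components; recursion stops.
Total rows emitted: 4.

4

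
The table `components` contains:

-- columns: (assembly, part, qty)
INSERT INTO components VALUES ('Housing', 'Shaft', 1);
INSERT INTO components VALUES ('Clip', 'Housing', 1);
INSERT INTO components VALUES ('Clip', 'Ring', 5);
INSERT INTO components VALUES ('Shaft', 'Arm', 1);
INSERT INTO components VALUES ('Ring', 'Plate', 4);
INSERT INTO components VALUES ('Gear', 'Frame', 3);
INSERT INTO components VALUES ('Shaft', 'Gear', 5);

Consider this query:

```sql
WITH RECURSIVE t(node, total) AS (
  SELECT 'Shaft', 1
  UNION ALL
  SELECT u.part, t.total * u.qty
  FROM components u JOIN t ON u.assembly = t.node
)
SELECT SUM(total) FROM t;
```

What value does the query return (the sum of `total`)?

Base: (Shaft, total=1).
Iteration 1: components of {Shaft} -> Arm = 1*1 = 1, Gear = 1*5 = 5.
Iteration 2: components of {Arm,Gear} -> Frame = 5*3 = 15.
Iteration 3: no further components; recursion stops.
SUM(total) = 1 + 5 + 1 + 15 = 22.

22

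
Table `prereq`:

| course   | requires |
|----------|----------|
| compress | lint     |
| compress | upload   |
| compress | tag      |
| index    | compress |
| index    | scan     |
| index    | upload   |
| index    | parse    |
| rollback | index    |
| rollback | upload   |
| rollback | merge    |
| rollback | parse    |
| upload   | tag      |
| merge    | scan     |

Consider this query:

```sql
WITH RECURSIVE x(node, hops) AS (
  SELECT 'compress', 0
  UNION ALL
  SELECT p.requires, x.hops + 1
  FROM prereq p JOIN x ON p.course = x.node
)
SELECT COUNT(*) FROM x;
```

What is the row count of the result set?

5

Base: (compress, hops=0).
Iteration 1: edges from {compress} -> (lint, hops=1), (tag, hops=1), (upload, hops=1).
Iteration 2: edges from {lint,tag,upload} -> (tag, hops=2).
Iteration 3: no outgoing edges from {tag}; recursion stops.
Total rows emitted: 5.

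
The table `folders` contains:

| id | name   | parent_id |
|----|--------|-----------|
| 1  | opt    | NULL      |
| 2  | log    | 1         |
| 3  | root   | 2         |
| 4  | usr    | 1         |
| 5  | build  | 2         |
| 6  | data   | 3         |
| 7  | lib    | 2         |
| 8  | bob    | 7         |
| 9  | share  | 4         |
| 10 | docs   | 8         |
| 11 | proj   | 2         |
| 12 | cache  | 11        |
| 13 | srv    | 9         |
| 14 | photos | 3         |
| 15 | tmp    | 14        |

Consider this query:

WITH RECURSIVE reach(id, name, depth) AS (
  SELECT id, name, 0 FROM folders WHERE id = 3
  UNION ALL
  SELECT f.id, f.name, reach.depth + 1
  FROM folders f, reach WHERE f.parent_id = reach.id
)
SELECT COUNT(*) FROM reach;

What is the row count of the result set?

4

Base: id=3 (root) at depth 0.
Iteration 1: rows with parent_id in {3} -> data (id 6, depth 1), photos (id 14, depth 1).
Iteration 2: rows with parent_id in {6,14} -> tmp (id 15, depth 2).
Iteration 3: no rows with parent_id in {15}; recursion stops.
Total rows emitted: 4.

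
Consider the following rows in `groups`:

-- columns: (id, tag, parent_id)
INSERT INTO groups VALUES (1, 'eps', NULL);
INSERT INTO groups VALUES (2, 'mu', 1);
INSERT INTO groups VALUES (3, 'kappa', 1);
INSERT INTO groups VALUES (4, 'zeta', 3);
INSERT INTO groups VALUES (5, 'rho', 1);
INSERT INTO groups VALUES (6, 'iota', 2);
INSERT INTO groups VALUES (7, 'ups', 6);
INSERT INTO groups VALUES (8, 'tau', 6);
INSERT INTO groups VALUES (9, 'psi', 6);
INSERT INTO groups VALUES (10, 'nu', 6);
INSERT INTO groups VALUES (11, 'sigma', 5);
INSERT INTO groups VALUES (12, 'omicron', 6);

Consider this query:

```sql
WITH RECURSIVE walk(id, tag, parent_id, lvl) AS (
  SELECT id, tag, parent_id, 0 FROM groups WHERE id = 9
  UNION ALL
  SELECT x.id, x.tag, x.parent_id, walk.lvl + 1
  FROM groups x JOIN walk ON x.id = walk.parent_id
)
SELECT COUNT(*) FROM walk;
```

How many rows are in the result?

Base: id=9 (psi), parent_id=6, lvl 0.
Iteration 1: join on id=6 -> iota (id 6, parent_id=2, lvl 1).
Iteration 2: join on id=2 -> mu (id 2, parent_id=1, lvl 2).
Iteration 3: join on id=1 -> eps (id 1, parent_id=NULL, lvl 3).
Iteration 4: parent_id is NULL; no match; recursion stops.
Total rows emitted: 4.

4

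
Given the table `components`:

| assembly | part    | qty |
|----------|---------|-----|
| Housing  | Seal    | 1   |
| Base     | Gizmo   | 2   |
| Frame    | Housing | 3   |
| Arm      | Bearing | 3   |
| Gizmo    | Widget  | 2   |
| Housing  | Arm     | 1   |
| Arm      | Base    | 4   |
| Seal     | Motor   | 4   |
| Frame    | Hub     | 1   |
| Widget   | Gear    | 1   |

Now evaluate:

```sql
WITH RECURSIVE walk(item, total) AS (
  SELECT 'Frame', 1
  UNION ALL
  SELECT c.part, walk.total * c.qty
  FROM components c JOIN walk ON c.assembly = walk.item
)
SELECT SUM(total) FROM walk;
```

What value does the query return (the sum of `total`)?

164

Base: (Frame, total=1).
Iteration 1: components of {Frame} -> Housing = 1*3 = 3, Hub = 1*1 = 1.
Iteration 2: components of {Housing,Hub} -> Arm = 3*1 = 3, Seal = 3*1 = 3.
Iteration 3: components of {Arm,Seal} -> Base = 3*4 = 12, Bearing = 3*3 = 9, Motor = 3*4 = 12.
Iteration 4: components of {Base,Bearing,Motor} -> Gizmo = 12*2 = 24.
Iteration 5: components of {Gizmo} -> Widget = 24*2 = 48.
Iteration 6: components of {Widget} -> Gear = 48*1 = 48.
Iteration 7: no further components; recursion stops.
SUM(total) = 1 + 1 + 3 + 3 + 3 + 12 + 9 + 12 + 24 + 48 + 48 = 164.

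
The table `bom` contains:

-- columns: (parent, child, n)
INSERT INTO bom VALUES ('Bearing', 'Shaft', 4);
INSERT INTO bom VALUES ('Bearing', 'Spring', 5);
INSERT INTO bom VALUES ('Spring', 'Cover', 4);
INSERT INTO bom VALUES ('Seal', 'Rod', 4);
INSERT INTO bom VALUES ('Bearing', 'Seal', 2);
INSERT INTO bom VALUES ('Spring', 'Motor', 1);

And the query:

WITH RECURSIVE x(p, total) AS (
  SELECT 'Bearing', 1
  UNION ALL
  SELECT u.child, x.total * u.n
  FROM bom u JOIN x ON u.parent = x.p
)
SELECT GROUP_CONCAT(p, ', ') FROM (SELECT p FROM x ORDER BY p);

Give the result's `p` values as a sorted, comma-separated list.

Bearing, Cover, Motor, Rod, Seal, Shaft, Spring

Base: (Bearing, total=1).
Iteration 1: components of {Bearing} -> Seal = 1*2 = 2, Shaft = 1*4 = 4, Spring = 1*5 = 5.
Iteration 2: components of {Seal,Shaft,Spring} -> Cover = 5*4 = 20, Motor = 5*1 = 5, Rod = 2*4 = 8.
Iteration 3: no further components; recursion stops.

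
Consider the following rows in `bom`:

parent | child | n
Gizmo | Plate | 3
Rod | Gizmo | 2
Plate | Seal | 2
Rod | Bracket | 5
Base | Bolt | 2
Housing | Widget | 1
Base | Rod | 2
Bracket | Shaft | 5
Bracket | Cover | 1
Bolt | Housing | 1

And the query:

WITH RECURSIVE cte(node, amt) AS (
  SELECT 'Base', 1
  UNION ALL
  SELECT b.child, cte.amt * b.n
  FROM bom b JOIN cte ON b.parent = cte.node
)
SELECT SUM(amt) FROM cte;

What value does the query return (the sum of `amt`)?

Base: (Base, amt=1).
Iteration 1: components of {Base} -> Bolt = 1*2 = 2, Rod = 1*2 = 2.
Iteration 2: components of {Bolt,Rod} -> Bracket = 2*5 = 10, Gizmo = 2*2 = 4, Housing = 2*1 = 2.
Iteration 3: components of {Bracket,Gizmo,Housing} -> Cover = 10*1 = 10, Plate = 4*3 = 12, Shaft = 10*5 = 50, Widget = 2*1 = 2.
Iteration 4: components of {Cover,Plate,Shaft,Widget} -> Seal = 12*2 = 24.
Iteration 5: no further components; recursion stops.
SUM(amt) = 1 + 2 + 2 + 2 + 10 + 4 + 2 + 10 + 50 + 12 + 24 = 119.

119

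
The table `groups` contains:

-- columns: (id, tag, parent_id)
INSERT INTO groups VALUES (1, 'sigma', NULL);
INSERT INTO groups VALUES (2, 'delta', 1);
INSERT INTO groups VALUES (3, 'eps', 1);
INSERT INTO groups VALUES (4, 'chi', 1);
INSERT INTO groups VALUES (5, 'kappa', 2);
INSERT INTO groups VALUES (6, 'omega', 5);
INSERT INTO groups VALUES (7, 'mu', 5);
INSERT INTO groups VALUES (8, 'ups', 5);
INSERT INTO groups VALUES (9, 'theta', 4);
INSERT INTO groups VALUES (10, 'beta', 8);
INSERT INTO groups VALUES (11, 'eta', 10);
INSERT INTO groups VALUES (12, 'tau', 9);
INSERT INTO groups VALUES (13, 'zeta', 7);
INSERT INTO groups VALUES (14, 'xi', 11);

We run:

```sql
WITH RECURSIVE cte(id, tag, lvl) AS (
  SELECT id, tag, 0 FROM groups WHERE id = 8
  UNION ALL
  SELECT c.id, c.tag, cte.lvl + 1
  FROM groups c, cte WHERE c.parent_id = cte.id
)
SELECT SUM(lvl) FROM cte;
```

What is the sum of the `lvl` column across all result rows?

6

Base: id=8 (ups) at lvl 0.
Iteration 1: rows with parent_id in {8} -> beta (id 10, lvl 1).
Iteration 2: rows with parent_id in {10} -> eta (id 11, lvl 2).
Iteration 3: rows with parent_id in {11} -> xi (id 14, lvl 3).
Iteration 4: no rows with parent_id in {14}; recursion stops.
SUM(lvl) = 0 + 1 + 2 + 3 = 6.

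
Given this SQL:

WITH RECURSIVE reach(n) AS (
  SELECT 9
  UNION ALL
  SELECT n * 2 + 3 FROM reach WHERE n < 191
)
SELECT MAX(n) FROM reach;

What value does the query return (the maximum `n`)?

381

Base: n=9.
Iteration 1: 9 < 191 holds -> n = 9 * 2 + 3 = 21.
Iteration 2: 21 < 191 holds -> n = 21 * 2 + 3 = 45.
Iteration 3: 45 < 191 holds -> n = 45 * 2 + 3 = 93.
Iteration 4: 93 < 191 holds -> n = 93 * 2 + 3 = 189.
Iteration 5: 189 < 191 holds -> n = 189 * 2 + 3 = 381.
Iteration 6: 381 < 191 fails; recursion stops.
n values: 9, 21, 45, 93, 189, 381; the maximum is 381.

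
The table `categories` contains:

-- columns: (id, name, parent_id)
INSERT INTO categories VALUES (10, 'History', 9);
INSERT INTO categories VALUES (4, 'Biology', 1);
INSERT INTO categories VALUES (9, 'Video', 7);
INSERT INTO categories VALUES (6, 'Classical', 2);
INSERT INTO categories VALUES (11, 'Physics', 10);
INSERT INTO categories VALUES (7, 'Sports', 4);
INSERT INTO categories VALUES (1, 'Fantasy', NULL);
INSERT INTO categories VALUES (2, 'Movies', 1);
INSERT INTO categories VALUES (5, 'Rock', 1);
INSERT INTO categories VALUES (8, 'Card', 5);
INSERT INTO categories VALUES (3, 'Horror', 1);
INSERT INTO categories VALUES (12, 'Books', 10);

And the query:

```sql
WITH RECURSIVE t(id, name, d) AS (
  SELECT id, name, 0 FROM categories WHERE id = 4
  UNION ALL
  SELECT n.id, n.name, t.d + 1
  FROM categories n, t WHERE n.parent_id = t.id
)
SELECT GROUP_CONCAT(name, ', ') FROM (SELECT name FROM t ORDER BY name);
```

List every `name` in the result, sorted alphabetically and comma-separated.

Biology, Books, History, Physics, Sports, Video

Base: id=4 (Biology) at d 0.
Iteration 1: rows with parent_id in {4} -> Sports (id 7, d 1).
Iteration 2: rows with parent_id in {7} -> Video (id 9, d 2).
Iteration 3: rows with parent_id in {9} -> History (id 10, d 3).
Iteration 4: rows with parent_id in {10} -> Physics (id 11, d 4), Books (id 12, d 4).
Iteration 5: no rows with parent_id in {11,12}; recursion stops.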